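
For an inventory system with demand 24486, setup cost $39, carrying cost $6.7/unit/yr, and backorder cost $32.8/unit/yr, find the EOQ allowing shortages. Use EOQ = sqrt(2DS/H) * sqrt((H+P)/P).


Formula: EOQ* = sqrt(2DS/H) * sqrt((H+P)/P)
Base EOQ = sqrt(2*24486*39/6.7) = 533.91 units
Correction = sqrt((6.7+32.8)/32.8) = 1.09739
EOQ* = 533.91 * 1.09739 = 585.9 units

585.9 units


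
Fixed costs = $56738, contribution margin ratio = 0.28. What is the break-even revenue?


Formula: BER = Fixed Costs / Contribution Margin Ratio
BER = $56738 / 0.28
BER = $202635.71 (to the nearest cent)

$202635.71


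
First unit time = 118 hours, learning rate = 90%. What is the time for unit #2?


Formula: T_n = T_1 * (learning_rate)^(log2(n)) where learning_rate = rate/100
Doublings = log2(2) = 1
T_n = 118 * 0.9^1
T_n = 118 * 0.9 = 106.2 hours

106.2 hours


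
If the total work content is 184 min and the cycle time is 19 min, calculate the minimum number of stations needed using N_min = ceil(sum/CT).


Formula: N_min = ceil(Sum of Task Times / Cycle Time)
N_min = ceil(184 min / 19 min) = ceil(9.6842)
N_min = 10 stations

10


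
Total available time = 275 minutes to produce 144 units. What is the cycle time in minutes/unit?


Formula: CT = Available Time / Number of Units
CT = 275 min / 144 units
CT = 1.91 min/unit

1.91 min/unit


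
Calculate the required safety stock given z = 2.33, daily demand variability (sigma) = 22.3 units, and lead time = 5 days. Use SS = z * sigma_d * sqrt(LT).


Formula: SS = z * sigma_d * sqrt(LT)
sqrt(LT) = sqrt(5) = 2.2361
SS = 2.33 * 22.3 * 2.2361
SS = 116.2 units

116.2 units


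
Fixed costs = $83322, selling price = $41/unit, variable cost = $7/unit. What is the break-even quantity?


Formula: BEQ = Fixed Costs / (Price - Variable Cost)
Contribution margin = $41 - $7 = $34/unit
BEQ = ceil($83322 / $34/unit) = ceil(2450.65) = 2451 units

2451 units


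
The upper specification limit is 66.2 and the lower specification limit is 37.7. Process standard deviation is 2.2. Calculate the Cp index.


Cp = (66.2 - 37.7) / (6 * 2.2)

2.16


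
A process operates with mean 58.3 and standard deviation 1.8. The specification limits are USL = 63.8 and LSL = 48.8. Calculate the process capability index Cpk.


Cpu = (63.8 - 58.3) / (3 * 1.8) = 1.02
Cpl = (58.3 - 48.8) / (3 * 1.8) = 1.76
Cpk = min(1.02, 1.76) = 1.02

1.02


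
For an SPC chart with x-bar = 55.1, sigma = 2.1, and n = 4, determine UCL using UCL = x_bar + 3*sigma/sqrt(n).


UCL = 55.1 + 3 * 2.1 / sqrt(4)

58.25


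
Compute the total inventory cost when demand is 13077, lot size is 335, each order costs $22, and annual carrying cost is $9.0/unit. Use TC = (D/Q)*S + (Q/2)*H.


TC = 13077/335 * 22 + 335/2 * 9.0

$2366.29


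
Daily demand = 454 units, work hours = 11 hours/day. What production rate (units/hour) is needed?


Formula: Production Rate = Daily Demand / Available Hours
Rate = 454 units/day / 11 hours/day
Rate = 41.3 units/hour

41.3 units/hour


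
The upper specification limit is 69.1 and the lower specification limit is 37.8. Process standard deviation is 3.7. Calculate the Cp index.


Cp = (69.1 - 37.8) / (6 * 3.7)

1.41


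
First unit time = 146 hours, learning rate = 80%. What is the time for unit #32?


Formula: T_n = T_1 * (learning_rate)^(log2(n)) where learning_rate = rate/100
Doublings = log2(32) = 5
T_n = 146 * 0.8^5
T_n = 146 * 0.3277 = 47.8 hours

47.8 hours


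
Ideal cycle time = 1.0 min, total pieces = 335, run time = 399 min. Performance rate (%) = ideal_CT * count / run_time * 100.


Formula: Performance = (Ideal CT * Total Count) / Run Time * 100
Ideal output time = 1.0 * 335 = 335.0 min
Performance = 335.0 / 399 * 100 = 84.0%

84.0%


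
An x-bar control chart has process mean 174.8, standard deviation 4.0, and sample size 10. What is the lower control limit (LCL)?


LCL = 174.8 - 3 * 4.0 / sqrt(10)

171.01


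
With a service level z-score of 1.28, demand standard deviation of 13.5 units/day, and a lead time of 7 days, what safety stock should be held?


Formula: SS = z * sigma_d * sqrt(LT)
sqrt(LT) = sqrt(7) = 2.6458
SS = 1.28 * 13.5 * 2.6458
SS = 45.7 units

45.7 units


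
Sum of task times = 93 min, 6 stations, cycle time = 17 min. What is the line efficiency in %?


Formula: Efficiency = Sum of Task Times / (N_stations * CT) * 100
Total station capacity = 6 stations * 17 min = 102 min
Efficiency = 93 / 102 * 100 = 91.2%

91.2%


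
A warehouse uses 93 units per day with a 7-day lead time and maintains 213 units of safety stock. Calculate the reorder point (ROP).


Formula: ROP = (Daily Demand * Lead Time) + Safety Stock
Demand during lead time = 93 * 7 = 651 units
ROP = 651 + 213 = 864 units

864 units


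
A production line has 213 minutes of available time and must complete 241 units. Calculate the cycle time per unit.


Formula: CT = Available Time / Number of Units
CT = 213 min / 241 units
CT = 0.88 min/unit

0.88 min/unit


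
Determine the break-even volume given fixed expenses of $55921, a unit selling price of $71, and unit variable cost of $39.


Formula: BEQ = Fixed Costs / (Price - Variable Cost)
Contribution margin = $71 - $39 = $32/unit
BEQ = ceil($55921 / $32/unit) = ceil(1747.53) = 1748 units

1748 units


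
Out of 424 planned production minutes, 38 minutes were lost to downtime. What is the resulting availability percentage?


Formula: Availability = (Planned Time - Downtime) / Planned Time * 100
Uptime = 424 - 38 = 386 min
Availability = 386 / 424 * 100 = 91.0%

91.0%


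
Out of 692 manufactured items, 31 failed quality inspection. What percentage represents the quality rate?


Formula: Quality Rate = Good Pieces / Total Pieces * 100
Good pieces = 692 - 31 = 661
QR = 661 / 692 * 100 = 95.5%

95.5%


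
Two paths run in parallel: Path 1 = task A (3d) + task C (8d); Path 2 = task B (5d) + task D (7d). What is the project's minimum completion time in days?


Path 1 = 3 + 8 = 11 days
Path 2 = 5 + 7 = 12 days
Duration = max(11, 12) = 12 days

12 days


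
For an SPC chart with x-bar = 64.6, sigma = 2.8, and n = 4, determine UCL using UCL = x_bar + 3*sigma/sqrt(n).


UCL = 64.6 + 3 * 2.8 / sqrt(4)

68.8


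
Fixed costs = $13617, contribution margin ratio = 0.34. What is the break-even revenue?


Formula: BER = Fixed Costs / Contribution Margin Ratio
BER = $13617 / 0.34
BER = $40050.00 (to the nearest cent)

$40050.00


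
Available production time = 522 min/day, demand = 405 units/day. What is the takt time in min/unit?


Formula: Takt Time = Available Production Time / Customer Demand
Takt = 522 min/day / 405 units/day
Takt = 1.29 min/unit

1.29 min/unit


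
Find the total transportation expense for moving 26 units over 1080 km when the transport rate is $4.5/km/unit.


TC = dist * cost * units = 1080 * 4.5 * 26 = $126360.00

$126360.00


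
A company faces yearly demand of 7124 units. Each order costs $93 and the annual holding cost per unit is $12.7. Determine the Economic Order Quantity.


Formula: EOQ = sqrt(2 * D * S / H)
Numerator: 2 * 7124 * 93 = 1325064
2DS/H = 1325064 / 12.7 = 104335.7
EOQ = sqrt(104335.7) = 323.0 units

323.0 units


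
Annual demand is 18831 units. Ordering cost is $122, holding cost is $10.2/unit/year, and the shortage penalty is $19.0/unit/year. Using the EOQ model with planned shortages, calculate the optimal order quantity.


Formula: EOQ* = sqrt(2DS/H) * sqrt((H+P)/P)
Base EOQ = sqrt(2*18831*122/10.2) = 671.17 units
Correction = sqrt((10.2+19.0)/19.0) = 1.23969
EOQ* = 671.17 * 1.23969 = 832.0 units

832.0 units


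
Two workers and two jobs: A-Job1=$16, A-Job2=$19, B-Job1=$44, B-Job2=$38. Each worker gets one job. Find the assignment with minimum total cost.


Option 1: A->1 + B->2 = $16 + $38 = $54
Option 2: A->2 + B->1 = $19 + $44 = $63
Min cost = min($54, $63) = $54

$54


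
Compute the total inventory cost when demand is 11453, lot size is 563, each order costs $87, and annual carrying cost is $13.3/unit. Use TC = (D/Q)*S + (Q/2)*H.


TC = 11453/563 * 87 + 563/2 * 13.3

$5513.77


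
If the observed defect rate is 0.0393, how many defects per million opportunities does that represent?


DPMO = defect_rate * 1000000 = 0.0393 * 1000000

39300


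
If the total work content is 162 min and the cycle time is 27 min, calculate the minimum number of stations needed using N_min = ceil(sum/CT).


Formula: N_min = ceil(Sum of Task Times / Cycle Time)
N_min = ceil(162 min / 27 min) = ceil(6.0)
N_min = 6 stations

6


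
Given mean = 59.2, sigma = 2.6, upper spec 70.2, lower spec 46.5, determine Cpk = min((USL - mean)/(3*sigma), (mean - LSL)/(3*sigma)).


Cpu = (70.2 - 59.2) / (3 * 2.6) = 1.41
Cpl = (59.2 - 46.5) / (3 * 2.6) = 1.63
Cpk = min(1.41, 1.63) = 1.41

1.41


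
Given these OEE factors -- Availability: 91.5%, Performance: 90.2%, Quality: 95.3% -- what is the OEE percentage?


Formula: OEE = Availability * Performance * Quality / 10000
A * P = 91.5% * 90.2% / 100 = 82.53%
OEE = 82.53% * 95.3% / 100 = 78.7%

78.7%


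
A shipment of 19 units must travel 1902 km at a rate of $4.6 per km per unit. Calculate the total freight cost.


TC = dist * cost * units = 1902 * 4.6 * 19 = $166234.80

$166234.80


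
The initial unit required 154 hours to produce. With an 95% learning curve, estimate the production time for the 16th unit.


Formula: T_n = T_1 * (learning_rate)^(log2(n)) where learning_rate = rate/100
Doublings = log2(16) = 4
T_n = 154 * 0.95^4
T_n = 154 * 0.8145 = 125.4 hours

125.4 hours


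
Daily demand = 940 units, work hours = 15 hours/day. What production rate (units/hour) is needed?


Formula: Production Rate = Daily Demand / Available Hours
Rate = 940 units/day / 15 hours/day
Rate = 62.7 units/hour

62.7 units/hour


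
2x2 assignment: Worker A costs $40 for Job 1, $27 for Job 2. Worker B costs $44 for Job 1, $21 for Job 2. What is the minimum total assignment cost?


Option 1: A->1 + B->2 = $40 + $21 = $61
Option 2: A->2 + B->1 = $27 + $44 = $71
Min cost = min($61, $71) = $61

$61


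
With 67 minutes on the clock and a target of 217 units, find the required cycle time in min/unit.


Formula: CT = Available Time / Number of Units
CT = 67 min / 217 units
CT = 0.31 min/unit

0.31 min/unit


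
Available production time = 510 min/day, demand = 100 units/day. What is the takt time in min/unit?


Formula: Takt Time = Available Production Time / Customer Demand
Takt = 510 min/day / 100 units/day
Takt = 5.1 min/unit

5.1 min/unit


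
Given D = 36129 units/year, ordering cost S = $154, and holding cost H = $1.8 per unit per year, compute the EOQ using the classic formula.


Formula: EOQ = sqrt(2 * D * S / H)
Numerator: 2 * 36129 * 154 = 11127732
2DS/H = 11127732 / 1.8 = 6182073.3
EOQ = sqrt(6182073.3) = 2486.4 units

2486.4 units


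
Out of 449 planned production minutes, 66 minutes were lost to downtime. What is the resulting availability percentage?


Formula: Availability = (Planned Time - Downtime) / Planned Time * 100
Uptime = 449 - 66 = 383 min
Availability = 383 / 449 * 100 = 85.3%

85.3%


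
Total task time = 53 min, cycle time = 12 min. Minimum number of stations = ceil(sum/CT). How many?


Formula: N_min = ceil(Sum of Task Times / Cycle Time)
N_min = ceil(53 min / 12 min) = ceil(4.4167)
N_min = 5 stations

5


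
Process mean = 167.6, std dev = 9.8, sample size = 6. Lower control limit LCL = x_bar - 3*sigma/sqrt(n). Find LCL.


LCL = 167.6 - 3 * 9.8 / sqrt(6)

155.6


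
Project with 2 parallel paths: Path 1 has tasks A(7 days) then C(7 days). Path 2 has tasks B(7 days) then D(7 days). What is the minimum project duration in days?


Path 1 = 7 + 7 = 14 days
Path 2 = 7 + 7 = 14 days
Duration = max(14, 14) = 14 days

14 days


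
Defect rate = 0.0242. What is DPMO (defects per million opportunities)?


DPMO = defect_rate * 1000000 = 0.0242 * 1000000

24200


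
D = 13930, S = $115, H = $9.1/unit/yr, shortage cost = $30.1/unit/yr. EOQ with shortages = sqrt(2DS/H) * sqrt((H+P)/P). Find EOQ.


Formula: EOQ* = sqrt(2DS/H) * sqrt((H+P)/P)
Base EOQ = sqrt(2*13930*115/9.1) = 593.36 units
Correction = sqrt((9.1+30.1)/30.1) = 1.14119
EOQ* = 593.36 * 1.14119 = 677.1 units

677.1 units


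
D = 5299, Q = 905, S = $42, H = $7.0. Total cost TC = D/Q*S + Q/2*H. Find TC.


TC = 5299/905 * 42 + 905/2 * 7.0

$3413.42


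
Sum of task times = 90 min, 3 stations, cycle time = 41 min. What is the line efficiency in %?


Formula: Efficiency = Sum of Task Times / (N_stations * CT) * 100
Total station capacity = 3 stations * 41 min = 123 min
Efficiency = 90 / 123 * 100 = 73.2%

73.2%


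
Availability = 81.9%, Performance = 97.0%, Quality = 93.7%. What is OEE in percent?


Formula: OEE = Availability * Performance * Quality / 10000
A * P = 81.9% * 97.0% / 100 = 79.44%
OEE = 79.44% * 93.7% / 100 = 74.4%

74.4%


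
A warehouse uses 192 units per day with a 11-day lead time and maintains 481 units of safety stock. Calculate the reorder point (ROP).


Formula: ROP = (Daily Demand * Lead Time) + Safety Stock
Demand during lead time = 192 * 11 = 2112 units
ROP = 2112 + 481 = 2593 units

2593 units


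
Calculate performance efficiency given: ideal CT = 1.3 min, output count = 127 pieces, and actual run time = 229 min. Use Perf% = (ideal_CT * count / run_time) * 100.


Formula: Performance = (Ideal CT * Total Count) / Run Time * 100
Ideal output time = 1.3 * 127 = 165.1 min
Performance = 165.1 / 229 * 100 = 72.1%

72.1%


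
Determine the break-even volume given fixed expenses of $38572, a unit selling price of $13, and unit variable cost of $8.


Formula: BEQ = Fixed Costs / (Price - Variable Cost)
Contribution margin = $13 - $8 = $5/unit
BEQ = ceil($38572 / $5/unit) = ceil(7714.4) = 7715 units

7715 units


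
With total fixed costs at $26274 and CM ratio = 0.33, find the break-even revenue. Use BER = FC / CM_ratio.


Formula: BER = Fixed Costs / Contribution Margin Ratio
BER = $26274 / 0.33
BER = $79618.18 (to the nearest cent)

$79618.18


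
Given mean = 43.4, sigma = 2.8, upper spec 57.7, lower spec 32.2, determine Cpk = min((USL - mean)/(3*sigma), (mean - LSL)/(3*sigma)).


Cpu = (57.7 - 43.4) / (3 * 2.8) = 1.7
Cpl = (43.4 - 32.2) / (3 * 2.8) = 1.33
Cpk = min(1.7, 1.33) = 1.33

1.33


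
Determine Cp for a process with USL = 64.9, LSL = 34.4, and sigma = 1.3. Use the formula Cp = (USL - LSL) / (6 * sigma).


Cp = (64.9 - 34.4) / (6 * 1.3)

3.91


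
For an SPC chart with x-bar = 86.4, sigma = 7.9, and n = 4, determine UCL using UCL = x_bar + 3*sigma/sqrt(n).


UCL = 86.4 + 3 * 7.9 / sqrt(4)

98.25


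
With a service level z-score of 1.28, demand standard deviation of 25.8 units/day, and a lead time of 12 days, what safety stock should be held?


Formula: SS = z * sigma_d * sqrt(LT)
sqrt(LT) = sqrt(12) = 3.4641
SS = 1.28 * 25.8 * 3.4641
SS = 114.4 units

114.4 units


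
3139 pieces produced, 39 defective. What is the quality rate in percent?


Formula: Quality Rate = Good Pieces / Total Pieces * 100
Good pieces = 3139 - 39 = 3100
QR = 3100 / 3139 * 100 = 98.8%

98.8%


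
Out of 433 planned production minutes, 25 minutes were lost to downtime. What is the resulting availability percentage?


Formula: Availability = (Planned Time - Downtime) / Planned Time * 100
Uptime = 433 - 25 = 408 min
Availability = 408 / 433 * 100 = 94.2%

94.2%


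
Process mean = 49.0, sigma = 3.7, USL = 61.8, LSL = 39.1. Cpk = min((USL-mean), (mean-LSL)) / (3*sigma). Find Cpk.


Cpu = (61.8 - 49.0) / (3 * 3.7) = 1.15
Cpl = (49.0 - 39.1) / (3 * 3.7) = 0.89
Cpk = min(1.15, 0.89) = 0.89

0.89


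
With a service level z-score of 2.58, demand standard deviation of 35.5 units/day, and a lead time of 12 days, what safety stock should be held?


Formula: SS = z * sigma_d * sqrt(LT)
sqrt(LT) = sqrt(12) = 3.4641
SS = 2.58 * 35.5 * 3.4641
SS = 317.3 units

317.3 units


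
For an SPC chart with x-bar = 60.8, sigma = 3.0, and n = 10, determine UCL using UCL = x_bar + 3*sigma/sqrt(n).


UCL = 60.8 + 3 * 3.0 / sqrt(10)

63.65


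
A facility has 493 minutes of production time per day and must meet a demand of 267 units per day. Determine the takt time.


Formula: Takt Time = Available Production Time / Customer Demand
Takt = 493 min/day / 267 units/day
Takt = 1.85 min/unit

1.85 min/unit


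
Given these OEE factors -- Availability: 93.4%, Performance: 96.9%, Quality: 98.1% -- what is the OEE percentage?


Formula: OEE = Availability * Performance * Quality / 10000
A * P = 93.4% * 96.9% / 100 = 90.5%
OEE = 90.5% * 98.1% / 100 = 88.8%

88.8%


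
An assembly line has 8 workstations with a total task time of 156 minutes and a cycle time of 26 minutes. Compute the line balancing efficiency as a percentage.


Formula: Efficiency = Sum of Task Times / (N_stations * CT) * 100
Total station capacity = 8 stations * 26 min = 208 min
Efficiency = 156 / 208 * 100 = 75.0%

75.0%


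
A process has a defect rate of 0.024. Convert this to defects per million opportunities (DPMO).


DPMO = defect_rate * 1000000 = 0.024 * 1000000

24000


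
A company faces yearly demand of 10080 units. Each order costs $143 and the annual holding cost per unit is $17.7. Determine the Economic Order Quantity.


Formula: EOQ = sqrt(2 * D * S / H)
Numerator: 2 * 10080 * 143 = 2882880
2DS/H = 2882880 / 17.7 = 162874.6
EOQ = sqrt(162874.6) = 403.6 units

403.6 units


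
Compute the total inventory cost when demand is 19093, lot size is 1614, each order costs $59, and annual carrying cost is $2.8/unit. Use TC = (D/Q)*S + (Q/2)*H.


TC = 19093/1614 * 59 + 1614/2 * 2.8

$2957.55


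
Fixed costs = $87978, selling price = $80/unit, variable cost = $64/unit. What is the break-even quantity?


Formula: BEQ = Fixed Costs / (Price - Variable Cost)
Contribution margin = $80 - $64 = $16/unit
BEQ = ceil($87978 / $16/unit) = ceil(5498.62) = 5499 units

5499 units


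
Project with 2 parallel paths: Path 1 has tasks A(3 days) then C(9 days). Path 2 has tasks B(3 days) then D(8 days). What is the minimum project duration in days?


Path 1 = 3 + 9 = 12 days
Path 2 = 3 + 8 = 11 days
Duration = max(12, 11) = 12 days

12 days


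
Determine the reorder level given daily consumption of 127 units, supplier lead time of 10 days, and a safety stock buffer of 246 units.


Formula: ROP = (Daily Demand * Lead Time) + Safety Stock
Demand during lead time = 127 * 10 = 1270 units
ROP = 1270 + 246 = 1516 units

1516 units


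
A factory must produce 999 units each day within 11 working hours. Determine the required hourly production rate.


Formula: Production Rate = Daily Demand / Available Hours
Rate = 999 units/day / 11 hours/day
Rate = 90.8 units/hour

90.8 units/hour


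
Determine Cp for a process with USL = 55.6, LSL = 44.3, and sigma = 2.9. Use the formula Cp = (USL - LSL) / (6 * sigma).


Cp = (55.6 - 44.3) / (6 * 2.9)

0.65


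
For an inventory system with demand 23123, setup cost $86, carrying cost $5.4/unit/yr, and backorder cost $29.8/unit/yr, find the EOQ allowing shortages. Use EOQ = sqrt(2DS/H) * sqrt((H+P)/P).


Formula: EOQ* = sqrt(2DS/H) * sqrt((H+P)/P)
Base EOQ = sqrt(2*23123*86/5.4) = 858.2 units
Correction = sqrt((5.4+29.8)/29.8) = 1.08683
EOQ* = 858.2 * 1.08683 = 932.7 units

932.7 units


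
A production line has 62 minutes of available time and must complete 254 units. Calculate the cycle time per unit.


Formula: CT = Available Time / Number of Units
CT = 62 min / 254 units
CT = 0.24 min/unit

0.24 min/unit


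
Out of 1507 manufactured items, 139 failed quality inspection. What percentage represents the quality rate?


Formula: Quality Rate = Good Pieces / Total Pieces * 100
Good pieces = 1507 - 139 = 1368
QR = 1368 / 1507 * 100 = 90.8%

90.8%


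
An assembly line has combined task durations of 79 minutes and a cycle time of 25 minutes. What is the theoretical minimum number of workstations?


Formula: N_min = ceil(Sum of Task Times / Cycle Time)
N_min = ceil(79 min / 25 min) = ceil(3.16)
N_min = 4 stations

4


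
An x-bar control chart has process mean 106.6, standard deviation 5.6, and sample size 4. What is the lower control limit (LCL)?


LCL = 106.6 - 3 * 5.6 / sqrt(4)

98.2


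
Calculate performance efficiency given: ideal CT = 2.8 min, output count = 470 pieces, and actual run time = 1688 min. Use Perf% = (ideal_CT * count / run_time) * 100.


Formula: Performance = (Ideal CT * Total Count) / Run Time * 100
Ideal output time = 2.8 * 470 = 1316.0 min
Performance = 1316.0 / 1688 * 100 = 78.0%

78.0%


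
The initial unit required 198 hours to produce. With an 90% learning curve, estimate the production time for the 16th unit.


Formula: T_n = T_1 * (learning_rate)^(log2(n)) where learning_rate = rate/100
Doublings = log2(16) = 4
T_n = 198 * 0.9^4
T_n = 198 * 0.6561 = 129.9 hours

129.9 hours


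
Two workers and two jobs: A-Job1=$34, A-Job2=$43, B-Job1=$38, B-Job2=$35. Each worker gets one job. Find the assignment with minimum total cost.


Option 1: A->1 + B->2 = $34 + $35 = $69
Option 2: A->2 + B->1 = $43 + $38 = $81
Min cost = min($69, $81) = $69

$69


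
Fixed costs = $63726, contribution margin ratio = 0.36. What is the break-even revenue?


Formula: BER = Fixed Costs / Contribution Margin Ratio
BER = $63726 / 0.36
BER = $177016.67 (to the nearest cent)

$177016.67


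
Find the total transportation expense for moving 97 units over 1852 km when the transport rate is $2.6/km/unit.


TC = dist * cost * units = 1852 * 2.6 * 97 = $467074.40

$467074.40


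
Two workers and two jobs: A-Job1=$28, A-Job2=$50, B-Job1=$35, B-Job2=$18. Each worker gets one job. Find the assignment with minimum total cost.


Option 1: A->1 + B->2 = $28 + $18 = $46
Option 2: A->2 + B->1 = $50 + $35 = $85
Min cost = min($46, $85) = $46

$46


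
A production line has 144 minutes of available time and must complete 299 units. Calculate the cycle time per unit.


Formula: CT = Available Time / Number of Units
CT = 144 min / 299 units
CT = 0.48 min/unit

0.48 min/unit


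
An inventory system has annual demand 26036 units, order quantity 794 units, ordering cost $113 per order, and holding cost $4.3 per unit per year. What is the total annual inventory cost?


TC = 26036/794 * 113 + 794/2 * 4.3

$5412.48


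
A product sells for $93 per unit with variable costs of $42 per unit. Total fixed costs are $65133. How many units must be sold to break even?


Formula: BEQ = Fixed Costs / (Price - Variable Cost)
Contribution margin = $93 - $42 = $51/unit
BEQ = ceil($65133 / $51/unit) = ceil(1277.12) = 1278 units

1278 units


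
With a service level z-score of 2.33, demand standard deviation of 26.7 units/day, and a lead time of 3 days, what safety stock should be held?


Formula: SS = z * sigma_d * sqrt(LT)
sqrt(LT) = sqrt(3) = 1.7321
SS = 2.33 * 26.7 * 1.7321
SS = 107.8 units

107.8 units


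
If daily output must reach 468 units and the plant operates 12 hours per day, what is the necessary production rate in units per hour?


Formula: Production Rate = Daily Demand / Available Hours
Rate = 468 units/day / 12 hours/day
Rate = 39.0 units/hour

39.0 units/hour


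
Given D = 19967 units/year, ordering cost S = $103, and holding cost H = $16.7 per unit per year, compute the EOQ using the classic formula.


Formula: EOQ = sqrt(2 * D * S / H)
Numerator: 2 * 19967 * 103 = 4113202
2DS/H = 4113202 / 16.7 = 246299.5
EOQ = sqrt(246299.5) = 496.3 units

496.3 units


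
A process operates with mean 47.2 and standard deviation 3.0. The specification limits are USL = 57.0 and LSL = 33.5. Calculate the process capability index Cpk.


Cpu = (57.0 - 47.2) / (3 * 3.0) = 1.09
Cpl = (47.2 - 33.5) / (3 * 3.0) = 1.52
Cpk = min(1.09, 1.52) = 1.09

1.09


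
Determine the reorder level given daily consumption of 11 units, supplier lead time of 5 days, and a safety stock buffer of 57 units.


Formula: ROP = (Daily Demand * Lead Time) + Safety Stock
Demand during lead time = 11 * 5 = 55 units
ROP = 55 + 57 = 112 units

112 units


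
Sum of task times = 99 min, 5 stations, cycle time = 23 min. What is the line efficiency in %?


Formula: Efficiency = Sum of Task Times / (N_stations * CT) * 100
Total station capacity = 5 stations * 23 min = 115 min
Efficiency = 99 / 115 * 100 = 86.1%

86.1%


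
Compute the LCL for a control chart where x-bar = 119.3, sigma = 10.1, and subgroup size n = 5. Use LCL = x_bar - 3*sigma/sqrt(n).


LCL = 119.3 - 3 * 10.1 / sqrt(5)

105.75


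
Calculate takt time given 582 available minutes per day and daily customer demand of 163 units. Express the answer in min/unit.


Formula: Takt Time = Available Production Time / Customer Demand
Takt = 582 min/day / 163 units/day
Takt = 3.57 min/unit

3.57 min/unit


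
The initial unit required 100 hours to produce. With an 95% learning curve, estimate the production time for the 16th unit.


Formula: T_n = T_1 * (learning_rate)^(log2(n)) where learning_rate = rate/100
Doublings = log2(16) = 4
T_n = 100 * 0.95^4
T_n = 100 * 0.8145 = 81.5 hours

81.5 hours


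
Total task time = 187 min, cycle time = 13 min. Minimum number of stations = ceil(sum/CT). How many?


Formula: N_min = ceil(Sum of Task Times / Cycle Time)
N_min = ceil(187 min / 13 min) = ceil(14.3846)
N_min = 15 stations

15


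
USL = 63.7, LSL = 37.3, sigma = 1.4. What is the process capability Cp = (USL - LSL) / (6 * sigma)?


Cp = (63.7 - 37.3) / (6 * 1.4)

3.14


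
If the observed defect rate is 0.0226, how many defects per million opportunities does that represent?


DPMO = defect_rate * 1000000 = 0.0226 * 1000000

22600


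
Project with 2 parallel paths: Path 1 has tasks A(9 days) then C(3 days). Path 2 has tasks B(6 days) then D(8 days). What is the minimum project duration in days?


Path 1 = 9 + 3 = 12 days
Path 2 = 6 + 8 = 14 days
Duration = max(12, 14) = 14 days

14 days


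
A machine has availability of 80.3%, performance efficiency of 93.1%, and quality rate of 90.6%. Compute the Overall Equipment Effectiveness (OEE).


Formula: OEE = Availability * Performance * Quality / 10000
A * P = 80.3% * 93.1% / 100 = 74.76%
OEE = 74.76% * 90.6% / 100 = 67.7%

67.7%


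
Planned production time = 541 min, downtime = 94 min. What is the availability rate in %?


Formula: Availability = (Planned Time - Downtime) / Planned Time * 100
Uptime = 541 - 94 = 447 min
Availability = 447 / 541 * 100 = 82.6%

82.6%


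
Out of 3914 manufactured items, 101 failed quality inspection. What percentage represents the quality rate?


Formula: Quality Rate = Good Pieces / Total Pieces * 100
Good pieces = 3914 - 101 = 3813
QR = 3813 / 3914 * 100 = 97.4%

97.4%


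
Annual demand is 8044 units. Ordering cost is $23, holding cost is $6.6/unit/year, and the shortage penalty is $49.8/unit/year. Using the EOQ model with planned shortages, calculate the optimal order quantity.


Formula: EOQ* = sqrt(2DS/H) * sqrt((H+P)/P)
Base EOQ = sqrt(2*8044*23/6.6) = 236.78 units
Correction = sqrt((6.6+49.8)/49.8) = 1.0642
EOQ* = 236.78 * 1.0642 = 252.0 units

252.0 units


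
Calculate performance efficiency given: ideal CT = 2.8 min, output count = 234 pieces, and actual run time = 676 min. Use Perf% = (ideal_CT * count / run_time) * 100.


Formula: Performance = (Ideal CT * Total Count) / Run Time * 100
Ideal output time = 2.8 * 234 = 655.2 min
Performance = 655.2 / 676 * 100 = 96.9%

96.9%


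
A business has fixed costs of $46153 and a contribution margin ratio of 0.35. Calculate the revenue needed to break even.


Formula: BER = Fixed Costs / Contribution Margin Ratio
BER = $46153 / 0.35
BER = $131865.71 (to the nearest cent)

$131865.71


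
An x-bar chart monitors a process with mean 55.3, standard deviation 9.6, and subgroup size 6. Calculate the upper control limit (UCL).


UCL = 55.3 + 3 * 9.6 / sqrt(6)

67.06


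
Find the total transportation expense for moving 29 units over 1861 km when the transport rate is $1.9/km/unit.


TC = dist * cost * units = 1861 * 1.9 * 29 = $102541.10

$102541.10


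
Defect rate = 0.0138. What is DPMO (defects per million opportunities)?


DPMO = defect_rate * 1000000 = 0.0138 * 1000000

13800


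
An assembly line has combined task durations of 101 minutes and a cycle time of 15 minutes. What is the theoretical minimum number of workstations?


Formula: N_min = ceil(Sum of Task Times / Cycle Time)
N_min = ceil(101 min / 15 min) = ceil(6.7333)
N_min = 7 stations

7


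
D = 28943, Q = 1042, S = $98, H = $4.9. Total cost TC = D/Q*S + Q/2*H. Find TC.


TC = 28943/1042 * 98 + 1042/2 * 4.9

$5274.99


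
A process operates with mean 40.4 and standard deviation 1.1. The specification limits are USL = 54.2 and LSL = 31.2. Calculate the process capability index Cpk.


Cpu = (54.2 - 40.4) / (3 * 1.1) = 4.18
Cpl = (40.4 - 31.2) / (3 * 1.1) = 2.79
Cpk = min(4.18, 2.79) = 2.79

2.79


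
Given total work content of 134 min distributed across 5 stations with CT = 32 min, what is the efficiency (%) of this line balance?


Formula: Efficiency = Sum of Task Times / (N_stations * CT) * 100
Total station capacity = 5 stations * 32 min = 160 min
Efficiency = 134 / 160 * 100 = 83.8%

83.8%


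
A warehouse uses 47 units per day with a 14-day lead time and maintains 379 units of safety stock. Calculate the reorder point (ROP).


Formula: ROP = (Daily Demand * Lead Time) + Safety Stock
Demand during lead time = 47 * 14 = 658 units
ROP = 658 + 379 = 1037 units

1037 units


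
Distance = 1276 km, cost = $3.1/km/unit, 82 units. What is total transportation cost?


TC = dist * cost * units = 1276 * 3.1 * 82 = $324359.20

$324359.20


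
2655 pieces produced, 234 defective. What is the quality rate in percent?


Formula: Quality Rate = Good Pieces / Total Pieces * 100
Good pieces = 2655 - 234 = 2421
QR = 2421 / 2655 * 100 = 91.2%

91.2%


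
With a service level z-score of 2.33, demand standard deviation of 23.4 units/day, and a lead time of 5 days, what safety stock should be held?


Formula: SS = z * sigma_d * sqrt(LT)
sqrt(LT) = sqrt(5) = 2.2361
SS = 2.33 * 23.4 * 2.2361
SS = 121.9 units

121.9 units


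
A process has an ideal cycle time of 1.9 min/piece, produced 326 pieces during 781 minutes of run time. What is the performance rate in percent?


Formula: Performance = (Ideal CT * Total Count) / Run Time * 100
Ideal output time = 1.9 * 326 = 619.4 min
Performance = 619.4 / 781 * 100 = 79.3%

79.3%


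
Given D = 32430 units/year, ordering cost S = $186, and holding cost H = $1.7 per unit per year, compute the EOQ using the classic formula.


Formula: EOQ = sqrt(2 * D * S / H)
Numerator: 2 * 32430 * 186 = 12063960
2DS/H = 12063960 / 1.7 = 7096447.1
EOQ = sqrt(7096447.1) = 2663.9 units

2663.9 units


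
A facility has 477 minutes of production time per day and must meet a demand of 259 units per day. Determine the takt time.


Formula: Takt Time = Available Production Time / Customer Demand
Takt = 477 min/day / 259 units/day
Takt = 1.84 min/unit

1.84 min/unit


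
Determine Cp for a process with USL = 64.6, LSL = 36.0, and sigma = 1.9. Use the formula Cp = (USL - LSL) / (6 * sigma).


Cp = (64.6 - 36.0) / (6 * 1.9)

2.51


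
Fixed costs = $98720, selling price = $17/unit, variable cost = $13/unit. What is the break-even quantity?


Formula: BEQ = Fixed Costs / (Price - Variable Cost)
Contribution margin = $17 - $13 = $4/unit
BEQ = ceil($98720 / $4/unit) = ceil(24680.0) = 24680 units

24680 units


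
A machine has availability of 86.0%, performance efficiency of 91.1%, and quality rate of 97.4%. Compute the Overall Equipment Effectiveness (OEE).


Formula: OEE = Availability * Performance * Quality / 10000
A * P = 86.0% * 91.1% / 100 = 78.35%
OEE = 78.35% * 97.4% / 100 = 76.3%

76.3%


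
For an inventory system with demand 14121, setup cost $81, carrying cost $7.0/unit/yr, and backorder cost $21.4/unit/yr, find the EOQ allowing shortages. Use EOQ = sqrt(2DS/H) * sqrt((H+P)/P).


Formula: EOQ* = sqrt(2DS/H) * sqrt((H+P)/P)
Base EOQ = sqrt(2*14121*81/7.0) = 571.66 units
Correction = sqrt((7.0+21.4)/21.4) = 1.152
EOQ* = 571.66 * 1.152 = 658.6 units

658.6 units


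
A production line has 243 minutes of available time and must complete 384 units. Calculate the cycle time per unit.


Formula: CT = Available Time / Number of Units
CT = 243 min / 384 units
CT = 0.63 min/unit

0.63 min/unit


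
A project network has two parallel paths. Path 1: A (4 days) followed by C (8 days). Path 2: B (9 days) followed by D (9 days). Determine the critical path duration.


Path 1 = 4 + 8 = 12 days
Path 2 = 9 + 9 = 18 days
Duration = max(12, 18) = 18 days

18 days


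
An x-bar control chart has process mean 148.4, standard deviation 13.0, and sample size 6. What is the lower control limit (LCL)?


LCL = 148.4 - 3 * 13.0 / sqrt(6)

132.48


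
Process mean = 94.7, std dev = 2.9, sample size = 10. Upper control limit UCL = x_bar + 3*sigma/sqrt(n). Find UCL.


UCL = 94.7 + 3 * 2.9 / sqrt(10)

97.45


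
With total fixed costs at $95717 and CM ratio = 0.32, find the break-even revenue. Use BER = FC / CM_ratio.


Formula: BER = Fixed Costs / Contribution Margin Ratio
BER = $95717 / 0.32
BER = $299115.63 (to the nearest cent)

$299115.63


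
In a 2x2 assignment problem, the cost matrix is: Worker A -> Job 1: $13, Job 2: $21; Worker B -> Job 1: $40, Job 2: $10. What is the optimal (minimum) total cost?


Option 1: A->1 + B->2 = $13 + $10 = $23
Option 2: A->2 + B->1 = $21 + $40 = $61
Min cost = min($23, $61) = $23

$23


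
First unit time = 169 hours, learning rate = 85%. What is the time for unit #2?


Formula: T_n = T_1 * (learning_rate)^(log2(n)) where learning_rate = rate/100
Doublings = log2(2) = 1
T_n = 169 * 0.85^1
T_n = 169 * 0.85 = 143.7 hours

143.7 hours


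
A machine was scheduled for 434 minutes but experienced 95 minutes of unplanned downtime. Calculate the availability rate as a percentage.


Formula: Availability = (Planned Time - Downtime) / Planned Time * 100
Uptime = 434 - 95 = 339 min
Availability = 339 / 434 * 100 = 78.1%

78.1%


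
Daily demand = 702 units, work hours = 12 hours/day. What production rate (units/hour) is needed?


Formula: Production Rate = Daily Demand / Available Hours
Rate = 702 units/day / 12 hours/day
Rate = 58.5 units/hour

58.5 units/hour


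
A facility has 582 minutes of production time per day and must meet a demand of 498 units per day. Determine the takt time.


Formula: Takt Time = Available Production Time / Customer Demand
Takt = 582 min/day / 498 units/day
Takt = 1.17 min/unit

1.17 min/unit


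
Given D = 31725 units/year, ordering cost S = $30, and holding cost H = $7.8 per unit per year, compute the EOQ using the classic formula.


Formula: EOQ = sqrt(2 * D * S / H)
Numerator: 2 * 31725 * 30 = 1903500
2DS/H = 1903500 / 7.8 = 244038.5
EOQ = sqrt(244038.5) = 494.0 units

494.0 units


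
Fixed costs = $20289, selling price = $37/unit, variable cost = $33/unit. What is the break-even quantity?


Formula: BEQ = Fixed Costs / (Price - Variable Cost)
Contribution margin = $37 - $33 = $4/unit
BEQ = ceil($20289 / $4/unit) = ceil(5072.25) = 5073 units

5073 units


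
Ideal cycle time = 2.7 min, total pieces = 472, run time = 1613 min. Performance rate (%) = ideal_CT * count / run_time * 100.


Formula: Performance = (Ideal CT * Total Count) / Run Time * 100
Ideal output time = 2.7 * 472 = 1274.4 min
Performance = 1274.4 / 1613 * 100 = 79.0%

79.0%


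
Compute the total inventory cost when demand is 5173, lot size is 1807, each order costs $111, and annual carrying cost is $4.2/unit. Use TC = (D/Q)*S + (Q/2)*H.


TC = 5173/1807 * 111 + 1807/2 * 4.2

$4112.47


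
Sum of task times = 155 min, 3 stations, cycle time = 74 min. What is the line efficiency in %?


Formula: Efficiency = Sum of Task Times / (N_stations * CT) * 100
Total station capacity = 3 stations * 74 min = 222 min
Efficiency = 155 / 222 * 100 = 69.8%

69.8%


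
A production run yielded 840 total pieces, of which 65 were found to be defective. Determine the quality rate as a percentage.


Formula: Quality Rate = Good Pieces / Total Pieces * 100
Good pieces = 840 - 65 = 775
QR = 775 / 840 * 100 = 92.3%

92.3%


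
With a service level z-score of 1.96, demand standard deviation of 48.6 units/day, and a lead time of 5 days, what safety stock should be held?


Formula: SS = z * sigma_d * sqrt(LT)
sqrt(LT) = sqrt(5) = 2.2361
SS = 1.96 * 48.6 * 2.2361
SS = 213.0 units

213.0 units


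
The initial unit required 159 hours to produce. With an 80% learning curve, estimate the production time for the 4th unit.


Formula: T_n = T_1 * (learning_rate)^(log2(n)) where learning_rate = rate/100
Doublings = log2(4) = 2
T_n = 159 * 0.8^2
T_n = 159 * 0.64 = 101.8 hours

101.8 hours


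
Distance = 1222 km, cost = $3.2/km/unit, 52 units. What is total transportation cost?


TC = dist * cost * units = 1222 * 3.2 * 52 = $203340.80

$203340.80


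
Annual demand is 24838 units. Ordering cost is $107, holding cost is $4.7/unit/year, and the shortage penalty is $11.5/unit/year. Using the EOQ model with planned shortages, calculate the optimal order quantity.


Formula: EOQ* = sqrt(2DS/H) * sqrt((H+P)/P)
Base EOQ = sqrt(2*24838*107/4.7) = 1063.45 units
Correction = sqrt((4.7+11.5)/11.5) = 1.18688
EOQ* = 1063.45 * 1.18688 = 1262.2 units

1262.2 units


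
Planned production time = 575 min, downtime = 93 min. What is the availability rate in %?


Formula: Availability = (Planned Time - Downtime) / Planned Time * 100
Uptime = 575 - 93 = 482 min
Availability = 482 / 575 * 100 = 83.8%

83.8%


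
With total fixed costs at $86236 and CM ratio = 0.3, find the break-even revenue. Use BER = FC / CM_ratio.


Formula: BER = Fixed Costs / Contribution Margin Ratio
BER = $86236 / 0.3
BER = $287453.33 (to the nearest cent)

$287453.33


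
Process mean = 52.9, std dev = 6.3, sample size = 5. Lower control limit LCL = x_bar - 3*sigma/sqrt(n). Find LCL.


LCL = 52.9 - 3 * 6.3 / sqrt(5)

44.45


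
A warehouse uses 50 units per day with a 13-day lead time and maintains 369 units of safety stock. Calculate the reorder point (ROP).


Formula: ROP = (Daily Demand * Lead Time) + Safety Stock
Demand during lead time = 50 * 13 = 650 units
ROP = 650 + 369 = 1019 units

1019 units


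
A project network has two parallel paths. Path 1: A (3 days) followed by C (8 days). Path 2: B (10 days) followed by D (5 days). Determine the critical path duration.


Path 1 = 3 + 8 = 11 days
Path 2 = 10 + 5 = 15 days
Duration = max(11, 15) = 15 days

15 days


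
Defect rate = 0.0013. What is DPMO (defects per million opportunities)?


DPMO = defect_rate * 1000000 = 0.0013 * 1000000

1300


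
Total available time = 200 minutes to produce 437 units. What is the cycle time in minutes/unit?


Formula: CT = Available Time / Number of Units
CT = 200 min / 437 units
CT = 0.46 min/unit

0.46 min/unit


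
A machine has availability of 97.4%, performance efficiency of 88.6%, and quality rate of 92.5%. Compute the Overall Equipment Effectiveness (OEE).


Formula: OEE = Availability * Performance * Quality / 10000
A * P = 97.4% * 88.6% / 100 = 86.3%
OEE = 86.3% * 92.5% / 100 = 79.8%

79.8%


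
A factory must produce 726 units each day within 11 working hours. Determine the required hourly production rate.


Formula: Production Rate = Daily Demand / Available Hours
Rate = 726 units/day / 11 hours/day
Rate = 66.0 units/hour

66.0 units/hour
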